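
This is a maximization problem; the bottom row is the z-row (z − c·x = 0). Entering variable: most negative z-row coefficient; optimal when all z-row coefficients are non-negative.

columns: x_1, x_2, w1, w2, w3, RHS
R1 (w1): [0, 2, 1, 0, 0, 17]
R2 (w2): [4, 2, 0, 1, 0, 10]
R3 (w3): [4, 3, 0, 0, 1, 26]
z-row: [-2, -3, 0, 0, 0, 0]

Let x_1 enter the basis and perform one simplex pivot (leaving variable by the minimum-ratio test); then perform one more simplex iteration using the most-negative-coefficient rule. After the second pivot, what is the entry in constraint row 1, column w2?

Ratio test on column x_1 — row 1: entry 0 ≤ 0; row 2: 10/4 = 5/2; row 3: 26/4 = 13/2. Minimum is 5/2 at row 2 (w2 leaves); pivot element 4.
Divide row 2 by 4; eliminate column x_1 from the other rows.
Second iteration: most negative z-row entry is -2 in column x_2, so x_2 enters.
Ratio test on column x_2 — row 1: 17/2 = 17/2; row 2: (5/2)/(1/2) = 5; row 3: 16/1 = 16. Minimum is 5 at row 2 (x_1 leaves); pivot element 1/2.
Divide row 2 by 1/2; eliminate column x_2 from the other rows.
After both pivots, the entry at constraint row 1, column w2 is -1.

-1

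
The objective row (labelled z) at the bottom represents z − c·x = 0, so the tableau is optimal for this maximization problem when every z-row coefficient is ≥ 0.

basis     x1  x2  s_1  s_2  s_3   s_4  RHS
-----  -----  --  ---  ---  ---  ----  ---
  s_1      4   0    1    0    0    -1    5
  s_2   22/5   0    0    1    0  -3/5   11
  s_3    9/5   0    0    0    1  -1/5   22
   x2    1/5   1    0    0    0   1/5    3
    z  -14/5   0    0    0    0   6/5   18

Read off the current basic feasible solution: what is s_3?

s_3 is basic (row 3); its value is the RHS of that row, 22.

22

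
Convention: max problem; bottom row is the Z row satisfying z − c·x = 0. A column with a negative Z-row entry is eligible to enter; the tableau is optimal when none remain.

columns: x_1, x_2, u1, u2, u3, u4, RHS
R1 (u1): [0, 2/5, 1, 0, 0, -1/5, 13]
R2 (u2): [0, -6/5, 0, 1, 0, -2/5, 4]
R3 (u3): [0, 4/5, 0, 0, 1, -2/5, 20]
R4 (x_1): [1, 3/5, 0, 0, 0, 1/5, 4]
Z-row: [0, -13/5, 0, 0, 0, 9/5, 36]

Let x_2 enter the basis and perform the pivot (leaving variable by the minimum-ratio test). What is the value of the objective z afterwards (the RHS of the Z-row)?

160/3

Ratio test on column x_2 — row 1: 13/(2/5) = 65/2; row 2: entry -6/5 ≤ 0; row 3: 20/(4/5) = 25; row 4: 4/(3/5) = 20/3. Minimum is 20/3 at row 4 (x_1 leaves); pivot element 3/5.
Pivot on row 4; the Z-row RHS becomes 36 − (-13/5)·(20/3) = 160/3.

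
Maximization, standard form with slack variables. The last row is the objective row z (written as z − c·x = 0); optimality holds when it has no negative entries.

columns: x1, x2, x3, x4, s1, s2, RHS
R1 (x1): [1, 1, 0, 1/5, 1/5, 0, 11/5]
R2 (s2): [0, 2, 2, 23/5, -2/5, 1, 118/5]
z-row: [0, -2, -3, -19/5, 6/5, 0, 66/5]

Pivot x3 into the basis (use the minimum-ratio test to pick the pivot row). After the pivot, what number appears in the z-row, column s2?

Ratio test on column x3 — row 1: entry 0 ≤ 0; row 2: (118/5)/2 = 59/5. Minimum is 59/5 at row 2 (s2 leaves); pivot element 2.
Divide row 2 by 2; eliminate column x3 from the other rows.
z-row update in column s2: 0 − (-3)·(1/2) = 3/2.

3/2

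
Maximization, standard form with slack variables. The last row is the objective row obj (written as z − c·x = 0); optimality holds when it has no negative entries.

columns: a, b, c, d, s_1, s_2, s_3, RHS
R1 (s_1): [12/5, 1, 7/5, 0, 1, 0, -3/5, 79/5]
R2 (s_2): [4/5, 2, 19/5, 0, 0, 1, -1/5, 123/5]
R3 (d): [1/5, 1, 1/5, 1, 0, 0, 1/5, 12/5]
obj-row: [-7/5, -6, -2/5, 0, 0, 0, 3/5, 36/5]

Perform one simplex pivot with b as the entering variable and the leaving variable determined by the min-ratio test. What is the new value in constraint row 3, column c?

Ratio test on column b — row 1: (79/5)/1 = 79/5; row 2: (123/5)/2 = 123/10; row 3: (12/5)/1 = 12/5. Minimum is 12/5 at row 3 (d leaves); pivot element 1.
Divide row 3 by 1; eliminate column b from the other rows.
In the new row 3, the c entry is the old entry divided by the pivot: (1/5)/1 = 1/5.

1/5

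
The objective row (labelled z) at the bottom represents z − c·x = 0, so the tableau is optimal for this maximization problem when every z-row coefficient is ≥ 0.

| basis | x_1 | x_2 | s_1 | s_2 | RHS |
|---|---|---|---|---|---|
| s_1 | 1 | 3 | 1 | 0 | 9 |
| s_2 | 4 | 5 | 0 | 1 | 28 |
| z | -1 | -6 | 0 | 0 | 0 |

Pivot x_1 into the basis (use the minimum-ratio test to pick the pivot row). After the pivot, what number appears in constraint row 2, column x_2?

Ratio test on column x_1 — row 1: 9/1 = 9; row 2: 28/4 = 7. Minimum is 7 at row 2 (s_2 leaves); pivot element 4.
Divide row 2 by 4; eliminate column x_1 from the other rows.
In the new row 2, the x_2 entry is the old entry divided by the pivot: 5/4 = 5/4.

5/4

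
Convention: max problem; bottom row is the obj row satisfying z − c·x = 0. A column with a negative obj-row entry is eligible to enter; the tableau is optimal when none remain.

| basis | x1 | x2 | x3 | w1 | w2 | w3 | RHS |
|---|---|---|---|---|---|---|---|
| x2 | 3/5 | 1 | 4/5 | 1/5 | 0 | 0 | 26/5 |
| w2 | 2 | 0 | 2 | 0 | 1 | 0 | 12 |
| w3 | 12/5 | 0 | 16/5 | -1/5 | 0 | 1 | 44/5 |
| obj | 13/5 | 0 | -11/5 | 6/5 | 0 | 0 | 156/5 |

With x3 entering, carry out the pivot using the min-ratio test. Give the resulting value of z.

149/4

Ratio test on column x3 — row 1: (26/5)/(4/5) = 13/2; row 2: 12/2 = 6; row 3: (44/5)/(16/5) = 11/4. Minimum is 11/4 at row 3 (w3 leaves); pivot element 16/5.
Pivot on row 3; the obj-row RHS becomes 156/5 − (-11/5)·(11/4) = 149/4.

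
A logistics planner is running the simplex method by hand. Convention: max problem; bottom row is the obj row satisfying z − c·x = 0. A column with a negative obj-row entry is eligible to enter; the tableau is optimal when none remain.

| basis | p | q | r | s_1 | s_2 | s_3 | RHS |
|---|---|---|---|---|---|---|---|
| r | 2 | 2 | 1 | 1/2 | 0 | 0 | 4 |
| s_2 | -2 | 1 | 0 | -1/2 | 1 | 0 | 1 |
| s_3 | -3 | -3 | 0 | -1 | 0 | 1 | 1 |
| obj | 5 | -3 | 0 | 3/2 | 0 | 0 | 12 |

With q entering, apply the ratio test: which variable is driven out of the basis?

s_2

Column q entries and ratios — r: 4/2 = 2; s_2: 1/1 = 1; s_3: -3 ≤ 0, skip.
Smallest ratio is 1 in the row of s_2, so s_2 leaves.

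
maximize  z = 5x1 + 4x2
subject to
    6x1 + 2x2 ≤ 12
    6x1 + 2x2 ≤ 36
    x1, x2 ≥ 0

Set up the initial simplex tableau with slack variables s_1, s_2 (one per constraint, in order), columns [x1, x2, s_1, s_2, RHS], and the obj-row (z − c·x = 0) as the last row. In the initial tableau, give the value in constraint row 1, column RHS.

12

The RHS of constraint 1 is b_1 = 12.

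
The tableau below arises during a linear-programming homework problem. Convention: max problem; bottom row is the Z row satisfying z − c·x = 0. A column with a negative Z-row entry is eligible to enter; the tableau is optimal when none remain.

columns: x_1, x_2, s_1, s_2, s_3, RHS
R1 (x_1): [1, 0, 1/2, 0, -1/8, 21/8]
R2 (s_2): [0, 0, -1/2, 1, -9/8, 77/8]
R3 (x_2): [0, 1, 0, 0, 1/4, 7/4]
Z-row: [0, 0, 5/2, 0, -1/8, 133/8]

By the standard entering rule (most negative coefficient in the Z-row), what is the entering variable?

s_3

Negative Z-row entries: s_3: -1/8.
The most negative is -1/8 in column s_3, so s_3 enters.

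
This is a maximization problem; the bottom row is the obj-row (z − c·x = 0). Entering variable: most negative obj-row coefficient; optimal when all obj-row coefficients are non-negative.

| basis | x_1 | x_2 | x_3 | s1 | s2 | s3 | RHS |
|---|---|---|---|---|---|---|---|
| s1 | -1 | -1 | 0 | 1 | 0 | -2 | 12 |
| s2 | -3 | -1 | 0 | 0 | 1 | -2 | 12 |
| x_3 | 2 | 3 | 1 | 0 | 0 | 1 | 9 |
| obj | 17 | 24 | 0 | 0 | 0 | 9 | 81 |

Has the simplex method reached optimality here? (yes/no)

yes

Every obj-row coefficient is ≥ 0, so the tableau is optimal.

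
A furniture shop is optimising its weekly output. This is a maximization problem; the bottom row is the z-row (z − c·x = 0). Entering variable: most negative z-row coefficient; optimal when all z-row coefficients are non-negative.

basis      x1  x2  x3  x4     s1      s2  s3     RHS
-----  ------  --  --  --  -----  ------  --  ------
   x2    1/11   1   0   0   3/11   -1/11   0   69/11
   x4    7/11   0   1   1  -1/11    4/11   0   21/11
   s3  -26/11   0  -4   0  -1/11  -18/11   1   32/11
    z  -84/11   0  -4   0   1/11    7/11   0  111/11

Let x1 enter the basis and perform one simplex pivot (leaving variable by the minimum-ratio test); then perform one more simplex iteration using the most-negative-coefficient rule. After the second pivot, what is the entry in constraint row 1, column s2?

Ratio test on column x1 — row 1: (69/11)/(1/11) = 69; row 2: (21/11)/(7/11) = 3; row 3: entry -26/11 ≤ 0. Minimum is 3 at row 2 (x4 leaves); pivot element 7/11.
Divide row 2 by 7/11; eliminate column x1 from the other rows.
Second iteration: most negative z-row entry is -1 in column s1, so s1 enters.
Ratio test on column s1 — row 1: 6/(2/7) = 21; row 2: entry -1/7 ≤ 0; row 3: entry -3/7 ≤ 0. Minimum is 21 at row 1 (x2 leaves); pivot element 2/7.
Divide row 1 by 2/7; eliminate column s1 from the other rows.
After both pivots, the entry at constraint row 1, column s2 is -1/2.

-1/2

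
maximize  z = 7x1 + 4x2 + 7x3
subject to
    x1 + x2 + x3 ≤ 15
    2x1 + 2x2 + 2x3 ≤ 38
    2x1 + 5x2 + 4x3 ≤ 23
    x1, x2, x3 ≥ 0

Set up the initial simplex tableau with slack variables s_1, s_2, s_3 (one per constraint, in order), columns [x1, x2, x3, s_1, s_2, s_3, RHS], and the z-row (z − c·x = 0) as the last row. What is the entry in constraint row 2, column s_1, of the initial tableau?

Slack s_1 belongs to constraint 1; its column is the unit vector e_1, so the entry in row 2 is 0.

0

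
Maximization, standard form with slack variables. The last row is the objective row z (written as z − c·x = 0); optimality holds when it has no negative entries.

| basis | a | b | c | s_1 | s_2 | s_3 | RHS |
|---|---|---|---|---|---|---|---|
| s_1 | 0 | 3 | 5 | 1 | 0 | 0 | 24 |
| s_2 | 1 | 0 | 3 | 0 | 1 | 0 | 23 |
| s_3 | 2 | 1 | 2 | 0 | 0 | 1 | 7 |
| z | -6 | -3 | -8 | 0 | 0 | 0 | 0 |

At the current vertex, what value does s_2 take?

23

s_2 is basic (row 2); its value is the RHS of that row, 23.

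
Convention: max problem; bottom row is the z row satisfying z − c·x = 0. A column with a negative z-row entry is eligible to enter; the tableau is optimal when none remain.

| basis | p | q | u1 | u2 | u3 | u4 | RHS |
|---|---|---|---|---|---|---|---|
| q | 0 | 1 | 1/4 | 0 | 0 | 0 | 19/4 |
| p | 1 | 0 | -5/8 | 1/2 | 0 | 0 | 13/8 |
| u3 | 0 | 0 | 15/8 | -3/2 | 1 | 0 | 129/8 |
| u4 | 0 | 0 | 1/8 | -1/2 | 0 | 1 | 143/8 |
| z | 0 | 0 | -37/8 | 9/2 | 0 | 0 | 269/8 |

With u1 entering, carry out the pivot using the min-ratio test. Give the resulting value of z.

Ratio test on column u1 — row 1: (19/4)/(1/4) = 19; row 2: entry -5/8 ≤ 0; row 3: (129/8)/(15/8) = 43/5; row 4: (143/8)/(1/8) = 143. Minimum is 43/5 at row 3 (u3 leaves); pivot element 15/8.
Pivot on row 3; the z-row RHS becomes 269/8 − (-37/8)·(43/5) = 367/5.

367/5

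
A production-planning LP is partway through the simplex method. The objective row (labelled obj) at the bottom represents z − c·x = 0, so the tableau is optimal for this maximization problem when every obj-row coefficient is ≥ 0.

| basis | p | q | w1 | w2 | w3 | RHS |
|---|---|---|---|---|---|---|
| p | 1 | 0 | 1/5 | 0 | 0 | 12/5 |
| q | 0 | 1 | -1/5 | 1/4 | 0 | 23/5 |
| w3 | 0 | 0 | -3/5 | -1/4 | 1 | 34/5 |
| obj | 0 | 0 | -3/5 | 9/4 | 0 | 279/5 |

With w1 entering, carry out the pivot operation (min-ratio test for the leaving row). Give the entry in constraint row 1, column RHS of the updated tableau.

Ratio test on column w1 — row 1: (12/5)/(1/5) = 12; row 2: entry -1/5 ≤ 0; row 3: entry -3/5 ≤ 0. Minimum is 12 at row 1 (p leaves); pivot element 1/5.
Divide row 1 by 1/5; eliminate column w1 from the other rows.
In the new row 1, the RHS entry is the old entry divided by the pivot: (12/5)/(1/5) = 12.

12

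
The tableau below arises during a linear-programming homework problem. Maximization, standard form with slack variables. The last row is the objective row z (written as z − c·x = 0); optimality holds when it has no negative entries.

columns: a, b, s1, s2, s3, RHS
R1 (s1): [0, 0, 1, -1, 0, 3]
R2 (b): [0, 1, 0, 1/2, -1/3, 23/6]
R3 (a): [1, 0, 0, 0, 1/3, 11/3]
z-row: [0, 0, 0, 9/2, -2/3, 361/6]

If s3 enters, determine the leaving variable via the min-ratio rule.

a

Column s3 entries and ratios — s1: 0 ≤ 0, skip; b: -1/3 ≤ 0, skip; a: (11/3)/(1/3) = 11.
Smallest ratio is 11 in the row of a, so a leaves.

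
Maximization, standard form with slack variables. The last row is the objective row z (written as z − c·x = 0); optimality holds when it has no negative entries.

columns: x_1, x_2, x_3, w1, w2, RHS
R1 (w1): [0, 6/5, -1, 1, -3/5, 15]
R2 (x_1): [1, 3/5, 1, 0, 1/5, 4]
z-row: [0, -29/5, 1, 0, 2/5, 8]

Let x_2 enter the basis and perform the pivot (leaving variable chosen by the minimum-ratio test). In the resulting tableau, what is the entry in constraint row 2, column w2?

Ratio test on column x_2 — row 1: 15/(6/5) = 25/2; row 2: 4/(3/5) = 20/3. Minimum is 20/3 at row 2 (x_1 leaves); pivot element 3/5.
Divide row 2 by 3/5; eliminate column x_2 from the other rows.
In the new row 2, the w2 entry is the old entry divided by the pivot: (1/5)/(3/5) = 1/3.

1/3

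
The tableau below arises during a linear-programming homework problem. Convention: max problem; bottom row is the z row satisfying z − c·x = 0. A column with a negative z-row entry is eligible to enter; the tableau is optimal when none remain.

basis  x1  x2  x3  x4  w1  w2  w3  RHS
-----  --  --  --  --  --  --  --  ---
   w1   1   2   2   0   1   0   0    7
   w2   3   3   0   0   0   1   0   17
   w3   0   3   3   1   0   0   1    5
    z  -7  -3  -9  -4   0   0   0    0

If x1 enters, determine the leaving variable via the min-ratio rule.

w2

Column x1 entries and ratios — w1: 7/1 = 7; w2: 17/3 = 17/3; w3: 0 ≤ 0, skip.
Smallest ratio is 17/3 in the row of w2, so w2 leaves.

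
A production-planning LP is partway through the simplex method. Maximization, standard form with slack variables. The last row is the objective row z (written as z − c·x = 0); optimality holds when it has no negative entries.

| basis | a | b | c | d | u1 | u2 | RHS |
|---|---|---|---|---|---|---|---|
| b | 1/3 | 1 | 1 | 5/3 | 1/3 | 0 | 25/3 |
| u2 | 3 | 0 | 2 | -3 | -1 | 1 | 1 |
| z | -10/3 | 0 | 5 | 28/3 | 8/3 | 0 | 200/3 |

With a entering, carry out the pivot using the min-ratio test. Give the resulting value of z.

610/9

Ratio test on column a — row 1: (25/3)/(1/3) = 25; row 2: 1/3 = 1/3. Minimum is 1/3 at row 2 (u2 leaves); pivot element 3.
Pivot on row 2; the z-row RHS becomes 200/3 − (-10/3)·(1/3) = 610/9.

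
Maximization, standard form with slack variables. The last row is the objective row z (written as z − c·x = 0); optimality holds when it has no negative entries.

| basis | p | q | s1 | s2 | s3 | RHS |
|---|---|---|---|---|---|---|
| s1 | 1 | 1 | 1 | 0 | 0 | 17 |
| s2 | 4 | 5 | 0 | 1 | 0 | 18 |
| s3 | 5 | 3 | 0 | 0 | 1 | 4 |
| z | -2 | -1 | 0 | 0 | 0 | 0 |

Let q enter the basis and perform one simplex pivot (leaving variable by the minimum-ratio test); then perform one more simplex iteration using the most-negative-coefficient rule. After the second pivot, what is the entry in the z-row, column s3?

2/5

Ratio test on column q — row 1: 17/1 = 17; row 2: 18/5 = 18/5; row 3: 4/3 = 4/3. Minimum is 4/3 at row 3 (s3 leaves); pivot element 3.
Divide row 3 by 3; eliminate column q from the other rows.
Second iteration: most negative z-row entry is -1/3 in column p, so p enters.
Ratio test on column p — row 1: entry -2/3 ≤ 0; row 2: entry -13/3 ≤ 0; row 3: (4/3)/(5/3) = 4/5. Minimum is 4/5 at row 3 (q leaves); pivot element 5/3.
Divide row 3 by 5/3; eliminate column p from the other rows.
After both pivots, the entry at the z-row, column s3 is 2/5.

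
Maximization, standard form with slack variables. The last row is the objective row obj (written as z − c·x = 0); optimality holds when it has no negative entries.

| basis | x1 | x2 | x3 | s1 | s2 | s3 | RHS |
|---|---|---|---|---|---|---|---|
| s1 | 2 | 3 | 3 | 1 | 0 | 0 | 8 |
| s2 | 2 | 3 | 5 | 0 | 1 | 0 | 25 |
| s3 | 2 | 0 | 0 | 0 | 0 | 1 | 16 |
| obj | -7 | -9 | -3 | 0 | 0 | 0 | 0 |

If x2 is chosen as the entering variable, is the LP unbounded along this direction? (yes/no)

no

Column x2 has positive entries in row(s) 1, 2, so the ratio test bounds it — not unbounded.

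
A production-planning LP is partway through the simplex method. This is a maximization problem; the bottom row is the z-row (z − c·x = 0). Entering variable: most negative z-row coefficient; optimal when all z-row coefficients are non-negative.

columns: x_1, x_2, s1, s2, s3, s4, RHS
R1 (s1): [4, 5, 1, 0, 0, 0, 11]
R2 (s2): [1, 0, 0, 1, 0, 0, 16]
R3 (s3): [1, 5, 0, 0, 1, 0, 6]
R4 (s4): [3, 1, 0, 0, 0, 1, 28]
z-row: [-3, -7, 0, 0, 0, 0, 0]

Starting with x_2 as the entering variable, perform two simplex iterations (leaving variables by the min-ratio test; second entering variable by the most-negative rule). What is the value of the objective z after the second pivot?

166/15

Ratio test on column x_2 — row 1: 11/5 = 11/5; row 2: entry 0 ≤ 0; row 3: 6/5 = 6/5; row 4: 28/1 = 28. Minimum is 6/5 at row 3 (s3 leaves); pivot element 5.
Pivot on row 3; the z-row RHS becomes 0 − (-7)·(6/5) = 42/5.
Next entering variable (most negative z-row entry -8/5): x_1.
Ratio test on column x_1 — row 1: 5/3 = 5/3; row 2: 16/1 = 16; row 3: (6/5)/(1/5) = 6; row 4: (134/5)/(14/5) = 67/7. Minimum is 5/3 at row 1 (s1 leaves); pivot element 3.
After the second pivot the z-row RHS is 42/5 − (-8/5)·(5/3) = 166/15.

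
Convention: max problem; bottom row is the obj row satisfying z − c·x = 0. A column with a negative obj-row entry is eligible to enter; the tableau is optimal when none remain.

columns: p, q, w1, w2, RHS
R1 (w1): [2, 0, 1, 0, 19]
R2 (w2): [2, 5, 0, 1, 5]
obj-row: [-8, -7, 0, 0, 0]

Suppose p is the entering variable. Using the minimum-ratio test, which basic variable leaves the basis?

Column p entries and ratios — w1: 19/2 = 19/2; w2: 5/2 = 5/2.
Smallest ratio is 5/2 in the row of w2, so w2 leaves.

w2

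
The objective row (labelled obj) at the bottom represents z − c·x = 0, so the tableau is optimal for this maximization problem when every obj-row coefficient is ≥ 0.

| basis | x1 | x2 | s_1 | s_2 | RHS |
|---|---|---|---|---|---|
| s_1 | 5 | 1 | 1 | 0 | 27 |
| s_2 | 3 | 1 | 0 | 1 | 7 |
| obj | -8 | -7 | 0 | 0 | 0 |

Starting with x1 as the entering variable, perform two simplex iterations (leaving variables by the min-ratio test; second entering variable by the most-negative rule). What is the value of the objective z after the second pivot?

Ratio test on column x1 — row 1: 27/5 = 27/5; row 2: 7/3 = 7/3. Minimum is 7/3 at row 2 (s_2 leaves); pivot element 3.
Pivot on row 2; the obj-row RHS becomes 0 − (-8)·(7/3) = 56/3.
Next entering variable (most negative obj-row entry -13/3): x2.
Ratio test on column x2 — row 1: entry -2/3 ≤ 0; row 2: (7/3)/(1/3) = 7. Minimum is 7 at row 2 (x1 leaves); pivot element 1/3.
After the second pivot the obj-row RHS is 56/3 − (-13/3)·7 = 49.

49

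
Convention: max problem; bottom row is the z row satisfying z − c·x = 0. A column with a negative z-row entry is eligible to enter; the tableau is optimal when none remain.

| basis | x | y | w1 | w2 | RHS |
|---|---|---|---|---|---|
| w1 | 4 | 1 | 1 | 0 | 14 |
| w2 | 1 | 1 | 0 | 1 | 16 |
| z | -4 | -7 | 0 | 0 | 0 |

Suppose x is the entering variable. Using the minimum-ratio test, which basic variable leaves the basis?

w1

Column x entries and ratios — w1: 14/4 = 7/2; w2: 16/1 = 16.
Smallest ratio is 7/2 in the row of w1, so w1 leaves.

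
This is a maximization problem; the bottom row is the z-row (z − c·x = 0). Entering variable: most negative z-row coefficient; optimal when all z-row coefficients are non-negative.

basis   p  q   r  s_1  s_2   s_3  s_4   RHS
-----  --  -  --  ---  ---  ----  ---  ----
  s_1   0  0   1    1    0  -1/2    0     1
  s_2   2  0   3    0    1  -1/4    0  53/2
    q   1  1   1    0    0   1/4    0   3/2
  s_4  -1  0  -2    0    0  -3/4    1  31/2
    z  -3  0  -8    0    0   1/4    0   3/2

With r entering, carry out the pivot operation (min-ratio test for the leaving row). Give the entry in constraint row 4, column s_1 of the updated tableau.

2

Ratio test on column r — row 1: 1/1 = 1; row 2: (53/2)/3 = 53/6; row 3: (3/2)/1 = 3/2; row 4: entry -2 ≤ 0. Minimum is 1 at row 1 (s_1 leaves); pivot element 1.
Divide row 1 by 1; eliminate column r from the other rows.
Row 4 update in column s_1: 0 − (-2)·1 = 2.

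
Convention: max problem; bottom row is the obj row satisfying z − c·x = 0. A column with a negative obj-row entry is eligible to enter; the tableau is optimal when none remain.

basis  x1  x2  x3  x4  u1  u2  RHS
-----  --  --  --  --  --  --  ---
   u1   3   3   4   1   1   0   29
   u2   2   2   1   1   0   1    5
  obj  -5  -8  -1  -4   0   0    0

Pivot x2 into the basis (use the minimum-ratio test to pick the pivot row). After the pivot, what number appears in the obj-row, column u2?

4

Ratio test on column x2 — row 1: 29/3 = 29/3; row 2: 5/2 = 5/2. Minimum is 5/2 at row 2 (u2 leaves); pivot element 2.
Divide row 2 by 2; eliminate column x2 from the other rows.
obj-row update in column u2: 0 − (-8)·(1/2) = 4.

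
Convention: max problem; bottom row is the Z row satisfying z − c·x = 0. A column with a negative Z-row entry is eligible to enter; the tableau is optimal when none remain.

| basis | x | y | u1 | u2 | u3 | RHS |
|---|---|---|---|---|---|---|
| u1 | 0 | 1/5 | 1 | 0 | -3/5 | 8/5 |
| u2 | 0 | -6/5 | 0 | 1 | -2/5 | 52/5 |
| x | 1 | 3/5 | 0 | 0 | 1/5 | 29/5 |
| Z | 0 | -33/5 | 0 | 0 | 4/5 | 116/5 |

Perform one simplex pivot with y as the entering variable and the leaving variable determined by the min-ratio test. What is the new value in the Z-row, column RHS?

76

Ratio test on column y — row 1: (8/5)/(1/5) = 8; row 2: entry -6/5 ≤ 0; row 3: (29/5)/(3/5) = 29/3. Minimum is 8 at row 1 (u1 leaves); pivot element 1/5.
Divide row 1 by 1/5; eliminate column y from the other rows.
Z-row update in column RHS: 116/5 − (-33/5)·8 = 76.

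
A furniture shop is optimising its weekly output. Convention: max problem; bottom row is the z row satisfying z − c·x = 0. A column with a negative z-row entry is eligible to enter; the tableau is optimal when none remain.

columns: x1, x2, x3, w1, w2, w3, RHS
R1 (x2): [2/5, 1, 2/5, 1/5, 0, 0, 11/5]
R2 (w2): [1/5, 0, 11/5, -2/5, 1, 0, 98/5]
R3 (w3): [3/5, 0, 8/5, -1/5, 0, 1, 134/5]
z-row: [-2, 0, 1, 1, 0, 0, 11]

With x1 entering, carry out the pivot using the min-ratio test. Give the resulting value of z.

Ratio test on column x1 — row 1: (11/5)/(2/5) = 11/2; row 2: (98/5)/(1/5) = 98; row 3: (134/5)/(3/5) = 134/3. Minimum is 11/2 at row 1 (x2 leaves); pivot element 2/5.
Pivot on row 1; the z-row RHS becomes 11 − (-2)·(11/2) = 22.

22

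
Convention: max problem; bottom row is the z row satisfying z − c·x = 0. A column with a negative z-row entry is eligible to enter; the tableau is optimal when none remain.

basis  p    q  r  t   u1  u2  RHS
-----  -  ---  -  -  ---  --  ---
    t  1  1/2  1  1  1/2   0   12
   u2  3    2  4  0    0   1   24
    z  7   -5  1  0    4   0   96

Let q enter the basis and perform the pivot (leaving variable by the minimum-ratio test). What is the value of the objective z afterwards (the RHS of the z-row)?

156

Ratio test on column q — row 1: 12/(1/2) = 24; row 2: 24/2 = 12. Minimum is 12 at row 2 (u2 leaves); pivot element 2.
Pivot on row 2; the z-row RHS becomes 96 − (-5)·12 = 156.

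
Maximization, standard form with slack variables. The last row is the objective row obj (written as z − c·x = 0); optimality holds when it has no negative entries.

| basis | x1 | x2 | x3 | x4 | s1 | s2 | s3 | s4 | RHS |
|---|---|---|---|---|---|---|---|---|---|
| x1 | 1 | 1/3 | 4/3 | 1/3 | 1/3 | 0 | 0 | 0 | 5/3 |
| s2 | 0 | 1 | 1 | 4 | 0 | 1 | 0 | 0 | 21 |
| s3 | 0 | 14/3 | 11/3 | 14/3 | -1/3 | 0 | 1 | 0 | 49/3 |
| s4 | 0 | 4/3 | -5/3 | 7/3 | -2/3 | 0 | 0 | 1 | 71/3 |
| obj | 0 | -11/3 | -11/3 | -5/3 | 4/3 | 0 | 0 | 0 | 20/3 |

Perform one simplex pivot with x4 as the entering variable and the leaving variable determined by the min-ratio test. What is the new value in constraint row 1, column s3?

Ratio test on column x4 — row 1: (5/3)/(1/3) = 5; row 2: 21/4 = 21/4; row 3: (49/3)/(14/3) = 7/2; row 4: (71/3)/(7/3) = 71/7. Minimum is 7/2 at row 3 (s3 leaves); pivot element 14/3.
Divide row 3 by 14/3; eliminate column x4 from the other rows.
Row 1 update in column s3: 0 − (1/3)·(3/14) = -1/14.

-1/14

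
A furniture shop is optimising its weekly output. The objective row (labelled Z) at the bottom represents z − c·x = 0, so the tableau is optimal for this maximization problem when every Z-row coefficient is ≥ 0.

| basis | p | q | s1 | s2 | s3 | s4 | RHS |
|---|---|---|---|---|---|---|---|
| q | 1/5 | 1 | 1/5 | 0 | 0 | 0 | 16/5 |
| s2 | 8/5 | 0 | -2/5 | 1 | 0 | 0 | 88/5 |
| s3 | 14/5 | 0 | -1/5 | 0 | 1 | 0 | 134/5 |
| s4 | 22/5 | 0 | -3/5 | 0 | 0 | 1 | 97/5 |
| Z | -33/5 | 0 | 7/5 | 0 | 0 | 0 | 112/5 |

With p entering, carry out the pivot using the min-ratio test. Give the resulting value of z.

103/2

Ratio test on column p — row 1: (16/5)/(1/5) = 16; row 2: (88/5)/(8/5) = 11; row 3: (134/5)/(14/5) = 67/7; row 4: (97/5)/(22/5) = 97/22. Minimum is 97/22 at row 4 (s4 leaves); pivot element 22/5.
Pivot on row 4; the Z-row RHS becomes 112/5 − (-33/5)·(97/22) = 103/2.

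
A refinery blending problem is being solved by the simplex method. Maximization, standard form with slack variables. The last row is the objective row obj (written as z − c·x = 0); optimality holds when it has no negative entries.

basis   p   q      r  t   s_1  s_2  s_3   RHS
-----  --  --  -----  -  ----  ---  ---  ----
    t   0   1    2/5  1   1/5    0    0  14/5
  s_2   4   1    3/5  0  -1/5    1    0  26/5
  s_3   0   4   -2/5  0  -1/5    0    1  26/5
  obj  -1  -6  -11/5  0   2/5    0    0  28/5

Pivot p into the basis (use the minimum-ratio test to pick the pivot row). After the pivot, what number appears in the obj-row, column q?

-23/4

Ratio test on column p — row 1: entry 0 ≤ 0; row 2: (26/5)/4 = 13/10; row 3: entry 0 ≤ 0. Minimum is 13/10 at row 2 (s_2 leaves); pivot element 4.
Divide row 2 by 4; eliminate column p from the other rows.
obj-row update in column q: -6 − (-1)·(1/4) = -23/4.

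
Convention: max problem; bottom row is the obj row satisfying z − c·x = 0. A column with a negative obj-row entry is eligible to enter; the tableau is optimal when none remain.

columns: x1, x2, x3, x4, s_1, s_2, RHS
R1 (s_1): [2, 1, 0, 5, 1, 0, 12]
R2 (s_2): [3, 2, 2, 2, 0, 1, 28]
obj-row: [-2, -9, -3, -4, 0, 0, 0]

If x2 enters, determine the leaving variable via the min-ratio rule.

s_1

Column x2 entries and ratios — s_1: 12/1 = 12; s_2: 28/2 = 14.
Smallest ratio is 12 in the row of s_1, so s_1 leaves.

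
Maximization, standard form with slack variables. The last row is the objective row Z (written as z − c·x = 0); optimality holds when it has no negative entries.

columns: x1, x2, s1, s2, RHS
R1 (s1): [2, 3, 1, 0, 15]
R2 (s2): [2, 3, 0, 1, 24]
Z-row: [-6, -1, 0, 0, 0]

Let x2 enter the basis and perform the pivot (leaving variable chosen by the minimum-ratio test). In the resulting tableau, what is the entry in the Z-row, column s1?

Ratio test on column x2 — row 1: 15/3 = 5; row 2: 24/3 = 8. Minimum is 5 at row 1 (s1 leaves); pivot element 3.
Divide row 1 by 3; eliminate column x2 from the other rows.
Z-row update in column s1: 0 − (-1)·(1/3) = 1/3.

1/3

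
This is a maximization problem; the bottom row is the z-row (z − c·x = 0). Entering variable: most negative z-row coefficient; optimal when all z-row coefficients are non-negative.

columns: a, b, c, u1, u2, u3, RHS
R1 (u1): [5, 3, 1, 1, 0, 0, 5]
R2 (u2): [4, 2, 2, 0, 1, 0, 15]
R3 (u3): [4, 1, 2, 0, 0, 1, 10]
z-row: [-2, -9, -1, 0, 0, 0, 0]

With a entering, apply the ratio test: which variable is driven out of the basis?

u1

Column a entries and ratios — u1: 5/5 = 1; u2: 15/4 = 15/4; u3: 10/4 = 5/2.
Smallest ratio is 1 in the row of u1, so u1 leaves.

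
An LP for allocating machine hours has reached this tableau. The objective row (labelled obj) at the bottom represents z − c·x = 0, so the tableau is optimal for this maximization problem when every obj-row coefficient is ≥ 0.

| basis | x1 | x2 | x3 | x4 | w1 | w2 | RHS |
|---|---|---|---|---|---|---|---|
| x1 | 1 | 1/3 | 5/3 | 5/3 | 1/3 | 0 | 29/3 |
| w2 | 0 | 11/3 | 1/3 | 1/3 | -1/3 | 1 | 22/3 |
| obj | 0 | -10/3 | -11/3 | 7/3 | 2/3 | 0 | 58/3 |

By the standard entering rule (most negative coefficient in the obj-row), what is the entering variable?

Negative obj-row entries: x2: -10/3, x3: -11/3.
The most negative is -11/3 in column x3, so x3 enters.

x3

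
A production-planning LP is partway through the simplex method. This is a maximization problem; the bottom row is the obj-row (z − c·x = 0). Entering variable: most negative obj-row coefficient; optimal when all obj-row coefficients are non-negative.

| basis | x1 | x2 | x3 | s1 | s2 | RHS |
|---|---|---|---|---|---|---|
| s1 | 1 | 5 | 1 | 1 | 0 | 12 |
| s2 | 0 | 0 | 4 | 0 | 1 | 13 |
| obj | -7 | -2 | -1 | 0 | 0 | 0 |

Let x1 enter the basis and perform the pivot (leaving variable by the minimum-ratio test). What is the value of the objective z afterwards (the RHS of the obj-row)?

84

Ratio test on column x1 — row 1: 12/1 = 12; row 2: entry 0 ≤ 0. Minimum is 12 at row 1 (s1 leaves); pivot element 1.
Pivot on row 1; the obj-row RHS becomes 0 − (-7)·12 = 84.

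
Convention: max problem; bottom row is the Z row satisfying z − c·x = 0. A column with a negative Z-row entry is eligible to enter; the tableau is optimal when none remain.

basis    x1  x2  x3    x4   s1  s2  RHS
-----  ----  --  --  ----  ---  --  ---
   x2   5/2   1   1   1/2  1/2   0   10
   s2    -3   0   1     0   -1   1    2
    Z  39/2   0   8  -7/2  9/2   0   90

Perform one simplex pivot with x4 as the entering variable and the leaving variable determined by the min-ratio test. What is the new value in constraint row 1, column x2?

2

Ratio test on column x4 — row 1: 10/(1/2) = 20; row 2: entry 0 ≤ 0. Minimum is 20 at row 1 (x2 leaves); pivot element 1/2.
Divide row 1 by 1/2; eliminate column x4 from the other rows.
In the new row 1, the x2 entry is the old entry divided by the pivot: 1/(1/2) = 2.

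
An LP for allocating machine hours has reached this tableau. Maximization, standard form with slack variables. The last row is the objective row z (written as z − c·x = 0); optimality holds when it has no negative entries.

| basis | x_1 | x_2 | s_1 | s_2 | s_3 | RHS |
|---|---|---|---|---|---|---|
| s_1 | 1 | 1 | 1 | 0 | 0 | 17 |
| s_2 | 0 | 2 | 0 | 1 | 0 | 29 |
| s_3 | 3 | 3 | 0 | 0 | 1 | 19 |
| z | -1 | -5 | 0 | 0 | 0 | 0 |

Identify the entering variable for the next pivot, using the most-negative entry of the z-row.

Negative z-row entries: x_1: -1, x_2: -5.
The most negative is -5 in column x_2, so x_2 enters.

x_2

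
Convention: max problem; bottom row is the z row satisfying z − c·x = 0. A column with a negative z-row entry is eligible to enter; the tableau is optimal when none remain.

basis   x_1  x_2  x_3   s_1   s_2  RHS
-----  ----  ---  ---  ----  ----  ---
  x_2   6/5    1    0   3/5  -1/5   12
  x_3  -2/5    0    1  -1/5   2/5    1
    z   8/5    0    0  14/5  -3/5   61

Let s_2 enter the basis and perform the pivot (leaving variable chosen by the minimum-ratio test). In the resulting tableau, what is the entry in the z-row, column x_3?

Ratio test on column s_2 — row 1: entry -1/5 ≤ 0; row 2: 1/(2/5) = 5/2. Minimum is 5/2 at row 2 (x_3 leaves); pivot element 2/5.
Divide row 2 by 2/5; eliminate column s_2 from the other rows.
z-row update in column x_3: 0 − (-3/5)·(5/2) = 3/2.

3/2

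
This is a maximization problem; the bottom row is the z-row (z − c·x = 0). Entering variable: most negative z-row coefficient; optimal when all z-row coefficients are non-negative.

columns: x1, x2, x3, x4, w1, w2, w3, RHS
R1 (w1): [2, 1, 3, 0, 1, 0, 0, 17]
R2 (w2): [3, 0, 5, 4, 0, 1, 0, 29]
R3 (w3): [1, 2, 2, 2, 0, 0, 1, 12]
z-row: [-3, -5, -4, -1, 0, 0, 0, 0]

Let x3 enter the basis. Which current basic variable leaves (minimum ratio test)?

w1

Column x3 entries and ratios — w1: 17/3 = 17/3; w2: 29/5 = 29/5; w3: 12/2 = 6.
Smallest ratio is 17/3 in the row of w1, so w1 leaves.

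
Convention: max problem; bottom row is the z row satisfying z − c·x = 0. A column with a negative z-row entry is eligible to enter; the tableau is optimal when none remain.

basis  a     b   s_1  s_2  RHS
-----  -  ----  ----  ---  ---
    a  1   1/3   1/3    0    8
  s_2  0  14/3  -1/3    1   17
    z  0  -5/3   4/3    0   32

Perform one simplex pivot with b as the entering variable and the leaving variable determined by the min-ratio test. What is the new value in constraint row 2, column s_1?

-1/14

Ratio test on column b — row 1: 8/(1/3) = 24; row 2: 17/(14/3) = 51/14. Minimum is 51/14 at row 2 (s_2 leaves); pivot element 14/3.
Divide row 2 by 14/3; eliminate column b from the other rows.
In the new row 2, the s_1 entry is the old entry divided by the pivot: (-1/3)/(14/3) = -1/14.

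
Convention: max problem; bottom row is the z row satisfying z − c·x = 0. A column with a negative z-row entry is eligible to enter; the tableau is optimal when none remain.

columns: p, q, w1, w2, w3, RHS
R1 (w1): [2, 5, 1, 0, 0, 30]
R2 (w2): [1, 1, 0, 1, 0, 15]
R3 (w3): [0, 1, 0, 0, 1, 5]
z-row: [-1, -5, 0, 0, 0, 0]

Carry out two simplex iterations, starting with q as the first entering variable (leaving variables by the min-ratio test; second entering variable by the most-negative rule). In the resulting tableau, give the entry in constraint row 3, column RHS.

Ratio test on column q — row 1: 30/5 = 6; row 2: 15/1 = 15; row 3: 5/1 = 5. Minimum is 5 at row 3 (w3 leaves); pivot element 1.
Divide row 3 by 1; eliminate column q from the other rows.
Second iteration: most negative z-row entry is -1 in column p, so p enters.
Ratio test on column p — row 1: 5/2 = 5/2; row 2: 10/1 = 10; row 3: entry 0 ≤ 0. Minimum is 5/2 at row 1 (w1 leaves); pivot element 2.
Divide row 1 by 2; eliminate column p from the other rows.
After both pivots, the entry at constraint row 3, column RHS is 5.

5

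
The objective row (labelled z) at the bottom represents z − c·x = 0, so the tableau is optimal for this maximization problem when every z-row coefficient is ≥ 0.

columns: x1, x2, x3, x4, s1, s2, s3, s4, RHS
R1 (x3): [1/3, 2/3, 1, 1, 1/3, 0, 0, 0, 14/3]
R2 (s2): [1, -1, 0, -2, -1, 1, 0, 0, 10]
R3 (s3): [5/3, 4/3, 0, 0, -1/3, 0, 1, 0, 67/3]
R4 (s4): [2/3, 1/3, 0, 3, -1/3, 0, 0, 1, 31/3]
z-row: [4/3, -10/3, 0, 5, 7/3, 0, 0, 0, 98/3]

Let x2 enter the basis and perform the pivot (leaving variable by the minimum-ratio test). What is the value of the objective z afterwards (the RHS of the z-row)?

56

Ratio test on column x2 — row 1: (14/3)/(2/3) = 7; row 2: entry -1 ≤ 0; row 3: (67/3)/(4/3) = 67/4; row 4: (31/3)/(1/3) = 31. Minimum is 7 at row 1 (x3 leaves); pivot element 2/3.
Pivot on row 1; the z-row RHS becomes 98/3 − (-10/3)·7 = 56.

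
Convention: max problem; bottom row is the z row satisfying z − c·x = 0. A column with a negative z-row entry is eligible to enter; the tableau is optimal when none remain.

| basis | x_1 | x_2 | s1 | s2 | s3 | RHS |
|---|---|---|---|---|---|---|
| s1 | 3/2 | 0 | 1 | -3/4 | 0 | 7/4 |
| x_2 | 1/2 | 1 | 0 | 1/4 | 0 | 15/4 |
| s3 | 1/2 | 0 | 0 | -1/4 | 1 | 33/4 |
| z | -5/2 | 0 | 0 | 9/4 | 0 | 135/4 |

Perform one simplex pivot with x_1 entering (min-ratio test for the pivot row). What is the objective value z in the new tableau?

110/3

Ratio test on column x_1 — row 1: (7/4)/(3/2) = 7/6; row 2: (15/4)/(1/2) = 15/2; row 3: (33/4)/(1/2) = 33/2. Minimum is 7/6 at row 1 (s1 leaves); pivot element 3/2.
Pivot on row 1; the z-row RHS becomes 135/4 − (-5/2)·(7/6) = 110/3.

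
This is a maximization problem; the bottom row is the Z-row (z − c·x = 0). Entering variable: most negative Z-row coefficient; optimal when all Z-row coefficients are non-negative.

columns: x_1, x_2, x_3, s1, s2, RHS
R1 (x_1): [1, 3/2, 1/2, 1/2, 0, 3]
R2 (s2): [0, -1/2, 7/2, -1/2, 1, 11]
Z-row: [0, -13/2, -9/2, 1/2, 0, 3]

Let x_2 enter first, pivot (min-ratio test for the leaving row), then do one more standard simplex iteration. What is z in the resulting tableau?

260/11

Ratio test on column x_2 — row 1: 3/(3/2) = 2; row 2: entry -1/2 ≤ 0. Minimum is 2 at row 1 (x_1 leaves); pivot element 3/2.
Pivot on row 1; the Z-row RHS becomes 3 − (-13/2)·2 = 16.
Next entering variable (most negative Z-row entry -7/3): x_3.
Ratio test on column x_3 — row 1: 2/(1/3) = 6; row 2: 12/(11/3) = 36/11. Minimum is 36/11 at row 2 (s2 leaves); pivot element 11/3.
After the second pivot the Z-row RHS is 16 − (-7/3)·(36/11) = 260/11.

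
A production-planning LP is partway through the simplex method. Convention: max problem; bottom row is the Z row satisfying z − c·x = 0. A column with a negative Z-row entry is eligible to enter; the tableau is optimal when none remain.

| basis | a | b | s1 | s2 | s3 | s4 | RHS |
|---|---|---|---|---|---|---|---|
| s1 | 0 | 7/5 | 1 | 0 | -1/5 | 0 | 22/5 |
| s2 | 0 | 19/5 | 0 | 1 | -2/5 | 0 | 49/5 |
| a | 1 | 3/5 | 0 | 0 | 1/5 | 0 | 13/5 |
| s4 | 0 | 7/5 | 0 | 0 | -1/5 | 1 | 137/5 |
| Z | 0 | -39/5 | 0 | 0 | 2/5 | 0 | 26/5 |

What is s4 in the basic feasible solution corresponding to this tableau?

s4 is basic (row 4); its value is the RHS of that row, 137/5.

137/5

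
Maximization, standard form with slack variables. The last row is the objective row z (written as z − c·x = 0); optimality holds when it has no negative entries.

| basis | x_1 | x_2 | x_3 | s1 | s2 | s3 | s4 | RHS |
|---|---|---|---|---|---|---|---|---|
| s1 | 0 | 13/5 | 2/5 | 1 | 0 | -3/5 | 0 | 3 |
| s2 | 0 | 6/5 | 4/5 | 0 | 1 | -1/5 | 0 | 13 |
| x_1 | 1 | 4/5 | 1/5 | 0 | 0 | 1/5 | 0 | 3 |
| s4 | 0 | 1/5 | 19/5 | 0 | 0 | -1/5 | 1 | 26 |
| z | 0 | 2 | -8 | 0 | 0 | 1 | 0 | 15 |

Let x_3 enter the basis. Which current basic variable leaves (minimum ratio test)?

Column x_3 entries and ratios — s1: 3/(2/5) = 15/2; s2: 13/(4/5) = 65/4; x_1: 3/(1/5) = 15; s4: 26/(19/5) = 130/19.
Smallest ratio is 130/19 in the row of s4, so s4 leaves.

s4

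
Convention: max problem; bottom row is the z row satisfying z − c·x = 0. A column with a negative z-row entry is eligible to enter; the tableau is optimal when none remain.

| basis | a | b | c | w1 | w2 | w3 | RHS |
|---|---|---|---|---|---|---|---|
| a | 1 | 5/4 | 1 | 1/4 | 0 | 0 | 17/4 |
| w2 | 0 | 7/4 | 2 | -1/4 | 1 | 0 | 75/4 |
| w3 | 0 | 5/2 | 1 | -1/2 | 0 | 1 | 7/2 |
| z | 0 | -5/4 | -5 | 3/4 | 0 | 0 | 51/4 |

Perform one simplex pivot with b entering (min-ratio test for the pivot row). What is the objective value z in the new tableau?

Ratio test on column b — row 1: (17/4)/(5/4) = 17/5; row 2: (75/4)/(7/4) = 75/7; row 3: (7/2)/(5/2) = 7/5. Minimum is 7/5 at row 3 (w3 leaves); pivot element 5/2.
Pivot on row 3; the z-row RHS becomes 51/4 − (-5/4)·(7/5) = 29/2.

29/2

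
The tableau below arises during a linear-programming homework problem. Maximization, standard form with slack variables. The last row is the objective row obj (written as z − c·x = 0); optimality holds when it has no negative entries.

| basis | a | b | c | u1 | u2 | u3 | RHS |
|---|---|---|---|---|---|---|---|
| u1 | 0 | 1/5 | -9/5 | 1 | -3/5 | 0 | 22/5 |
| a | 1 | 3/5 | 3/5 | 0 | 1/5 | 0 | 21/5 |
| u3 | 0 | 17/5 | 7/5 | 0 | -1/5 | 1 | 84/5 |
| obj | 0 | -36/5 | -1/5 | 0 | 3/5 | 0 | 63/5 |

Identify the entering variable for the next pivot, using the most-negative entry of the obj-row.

Negative obj-row entries: b: -36/5, c: -1/5.
The most negative is -36/5 in column b, so b enters.

b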